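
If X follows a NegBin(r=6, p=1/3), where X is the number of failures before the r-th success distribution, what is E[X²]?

Using the identity E[X²] = Var(X) + (E[X])²:
E[X] = 12
Var(X) = 36
E[X²] = 36 + (12)²
= 180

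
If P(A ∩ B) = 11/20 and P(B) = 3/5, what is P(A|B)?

P(A|B) = P(A ∩ B) / P(B)
= (11/20) / (3/5)
= 11/12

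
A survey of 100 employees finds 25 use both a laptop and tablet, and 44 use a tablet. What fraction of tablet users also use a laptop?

P(A ∩ B) = 25/100 = 1/4
P(B) = 44/100 = 11/25
P(A|B) = P(A ∩ B) / P(B) = (1/4) / (11/25) = 25/44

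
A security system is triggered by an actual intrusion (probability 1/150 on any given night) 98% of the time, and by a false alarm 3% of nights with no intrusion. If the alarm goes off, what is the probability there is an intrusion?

Let D = the rare event, + = positive/flagged.
P(D) = 1/150
P(+|D) = 98/100 = 49/50
P(+|D') = 3/100
P(+) = P(+|D)P(D) + P(+|D')P(D')
     = \frac{49}{50} × \frac{1}{150} + \frac{3}{100} × \frac{149}{150}
     = \frac{109}{3000}
P(D|+) = P(+|D)P(D)/P(+) = \frac{98}{545}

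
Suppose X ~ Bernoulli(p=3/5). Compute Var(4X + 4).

For X ~ Bernoulli(p=3/5):
Var(X) = \frac{6}{25}
Var(4X + 4) = (4)² × Var(X) = 16 × \frac{6}{25} = \frac{96}{25}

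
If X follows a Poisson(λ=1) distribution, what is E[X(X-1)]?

E[X(X-1)] = E[X² - X] = E[X²] - E[X]
E[X] = 1
E[X²] = Var(X) + (E[X])² = 1 + (1)² = 2
E[X(X-1)] = 2 - 1 = 1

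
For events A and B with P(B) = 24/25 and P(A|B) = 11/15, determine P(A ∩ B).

By definition, P(A|B) = P(A ∩ B) / P(B)
So P(A ∩ B) = P(A|B) × P(B)
= 11/15 × 24/25
= 88/125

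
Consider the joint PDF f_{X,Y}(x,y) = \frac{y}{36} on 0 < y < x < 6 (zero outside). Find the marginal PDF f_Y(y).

f_Y(y) = ∫_y^6 \frac{y}{36} dx = \frac{y \left(6 - y\right)}{36}
for 0 < y < 6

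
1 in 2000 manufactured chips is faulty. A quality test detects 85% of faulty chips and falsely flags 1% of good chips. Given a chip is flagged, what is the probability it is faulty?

Let D = the rare event, + = positive/flagged.
P(D) = 1/2000
P(+|D) = 85/100 = 17/20
P(+|D') = 1/100
P(+) = P(+|D)P(D) + P(+|D')P(D')
     = \frac{17}{20} × \frac{1}{2000} + \frac{1}{100} × \frac{1999}{2000}
     = \frac{521}{50000}
P(D|+) = P(+|D)P(D)/P(+) = \frac{85}{2084}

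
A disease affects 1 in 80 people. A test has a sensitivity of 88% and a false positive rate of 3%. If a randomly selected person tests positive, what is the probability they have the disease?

Let D = the rare event, + = positive/flagged.
P(D) = 1/80
P(+|D) = 88/100 = 22/25
P(+|D') = 3/100
P(+) = P(+|D)P(D) + P(+|D')P(D')
     = \frac{22}{25} × \frac{1}{80} + \frac{3}{100} × \frac{79}{80}
     = \frac{13}{320}
P(D|+) = P(+|D)P(D)/P(+) = \frac{88}{325}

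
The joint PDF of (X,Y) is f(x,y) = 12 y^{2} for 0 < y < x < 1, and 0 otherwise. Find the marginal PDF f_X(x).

f_X(x) = ∫_0^x 12 y^{2} dy = 4 x^{3}
for 0 < x < 1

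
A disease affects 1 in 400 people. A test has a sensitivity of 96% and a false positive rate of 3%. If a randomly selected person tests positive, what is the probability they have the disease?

Let D = the rare event, + = positive/flagged.
P(D) = 1/400
P(+|D) = 96/100 = 24/25
P(+|D') = 3/100
P(+) = P(+|D)P(D) + P(+|D')P(D')
     = \frac{24}{25} × \frac{1}{400} + \frac{3}{100} × \frac{399}{400}
     = \frac{1293}{40000}
P(D|+) = P(+|D)P(D)/P(+) = \frac{32}{431}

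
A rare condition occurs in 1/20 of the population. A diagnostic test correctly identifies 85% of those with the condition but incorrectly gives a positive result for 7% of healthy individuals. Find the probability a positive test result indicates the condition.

Let D = the rare event, + = positive/flagged.
P(D) = 1/20
P(+|D) = 85/100 = 17/20
P(+|D') = 7/100
P(+) = P(+|D)P(D) + P(+|D')P(D')
     = \frac{17}{20} × \frac{1}{20} + \frac{7}{100} × \frac{19}{20}
     = \frac{109}{1000}
P(D|+) = P(+|D)P(D)/P(+) = \frac{85}{218}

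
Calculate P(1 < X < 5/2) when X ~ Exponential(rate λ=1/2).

P(1 < X < 5/2) = ∫_{1}^{5/2} f(x) dx
where f(x) = \frac{e^{- \frac{x}{2}}}{2}
= - \frac{1}{e^{\frac{5}{4}}} + e^{- \frac{1}{2}}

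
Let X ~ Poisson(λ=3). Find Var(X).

For X ~ Poisson(λ=3):
Var(X) = 3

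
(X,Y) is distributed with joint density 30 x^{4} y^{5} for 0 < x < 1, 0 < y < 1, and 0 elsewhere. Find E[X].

E[X] = ∫_0^1 ∫_0^1 x × f(x,y) dy dx
= ∫_0^1 ∫_0^1 x × (30 x^{4} y^{5}) dy dx
= \frac{5}{6}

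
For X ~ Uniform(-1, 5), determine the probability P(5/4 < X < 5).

P(5/4 < X < 5) = ∫_{5/4}^{5} f(x) dx
where f(x) = \frac{1}{6}
= \frac{5}{8}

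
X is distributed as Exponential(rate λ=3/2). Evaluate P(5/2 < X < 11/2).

P(5/2 < X < 11/2) = ∫_{5/2}^{11/2} f(x) dx
where f(x) = \frac{3 e^{- \frac{3 x}{2}}}{2}
= - \frac{1 - e^{\frac{9}{2}}}{e^{\frac{33}{4}}}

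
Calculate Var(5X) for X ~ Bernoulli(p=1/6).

For X ~ Bernoulli(p=1/6):
Var(X) = \frac{5}{36}
Var(5X) = (5)² × Var(X) = 25 × \frac{5}{36} = \frac{125}{36}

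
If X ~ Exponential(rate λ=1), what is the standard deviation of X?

For X ~ Exponential(rate λ=1):
Var(X) = 1
SD(X) = √(Var(X)) = √(1) = 1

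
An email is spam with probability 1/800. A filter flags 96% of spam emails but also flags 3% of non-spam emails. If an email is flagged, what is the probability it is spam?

Let D = the rare event, + = positive/flagged.
P(D) = 1/800
P(+|D) = 96/100 = 24/25
P(+|D') = 3/100
P(+) = P(+|D)P(D) + P(+|D')P(D')
     = \frac{24}{25} × \frac{1}{800} + \frac{3}{100} × \frac{799}{800}
     = \frac{2493}{80000}
P(D|+) = P(+|D)P(D)/P(+) = \frac{32}{831}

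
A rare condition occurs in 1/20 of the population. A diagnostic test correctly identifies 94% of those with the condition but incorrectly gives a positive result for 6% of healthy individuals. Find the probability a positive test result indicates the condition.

Let D = the rare event, + = positive/flagged.
P(D) = 1/20
P(+|D) = 94/100 = 47/50
P(+|D') = 6/100 = 3/50
P(+) = P(+|D)P(D) + P(+|D')P(D')
     = \frac{47}{50} × \frac{1}{20} + \frac{3}{50} × \frac{19}{20}
     = \frac{13}{125}
P(D|+) = P(+|D)P(D)/P(+) = \frac{47}{104}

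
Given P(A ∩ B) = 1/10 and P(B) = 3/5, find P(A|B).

P(A|B) = P(A ∩ B) / P(B)
= (1/10) / (3/5)
= 1/6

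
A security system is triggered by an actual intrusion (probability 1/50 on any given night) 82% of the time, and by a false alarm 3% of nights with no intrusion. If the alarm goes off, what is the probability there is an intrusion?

Let D = the rare event, + = positive/flagged.
P(D) = 1/50
P(+|D) = 82/100 = 41/50
P(+|D') = 3/100
P(+) = P(+|D)P(D) + P(+|D')P(D')
     = \frac{41}{50} × \frac{1}{50} + \frac{3}{100} × \frac{49}{50}
     = \frac{229}{5000}
P(D|+) = P(+|D)P(D)/P(+) = \frac{82}{229}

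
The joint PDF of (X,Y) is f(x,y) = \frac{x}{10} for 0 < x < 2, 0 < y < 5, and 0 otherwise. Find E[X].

f_X(x) = ∫_0^5 \frac{x}{10} dy = \frac{x}{2}
E[X] = ∫_0^2 x × (\frac{x}{2}) dx = \frac{4}{3}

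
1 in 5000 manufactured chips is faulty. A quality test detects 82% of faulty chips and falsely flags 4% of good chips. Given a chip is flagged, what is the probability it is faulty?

Let D = the rare event, + = positive/flagged.
P(D) = 1/5000
P(+|D) = 82/100 = 41/50
P(+|D') = 4/100 = 1/25
P(+) = P(+|D)P(D) + P(+|D')P(D')
     = \frac{41}{50} × \frac{1}{5000} + \frac{1}{25} × \frac{4999}{5000}
     = \frac{10039}{250000}
P(D|+) = P(+|D)P(D)/P(+) = \frac{41}{10039}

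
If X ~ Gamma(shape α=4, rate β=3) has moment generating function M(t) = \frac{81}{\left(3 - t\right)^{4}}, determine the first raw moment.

To find E[X], compute M^(1)(0):
M^(1)(t) = \frac{324}{\left(3 - t\right)^{5}}
M^(1)(0) = \frac{4}{3}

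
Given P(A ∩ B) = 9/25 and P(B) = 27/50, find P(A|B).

P(A|B) = P(A ∩ B) / P(B)
= (9/25) / (27/50)
= 2/3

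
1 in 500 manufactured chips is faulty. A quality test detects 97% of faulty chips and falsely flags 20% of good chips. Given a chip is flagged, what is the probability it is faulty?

Let D = the rare event, + = positive/flagged.
P(D) = 1/500
P(+|D) = 97/100
P(+|D') = 20/100 = 1/5
P(+) = P(+|D)P(D) + P(+|D')P(D')
     = \frac{97}{100} × \frac{1}{500} + \frac{1}{5} × \frac{499}{500}
     = \frac{10077}{50000}
P(D|+) = P(+|D)P(D)/P(+) = \frac{97}{10077}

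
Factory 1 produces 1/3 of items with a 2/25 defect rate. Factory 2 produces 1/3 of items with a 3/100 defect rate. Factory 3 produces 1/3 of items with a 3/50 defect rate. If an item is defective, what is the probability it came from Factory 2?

Using Bayes' theorem:
P(F1) = 1/3, P(D|F1) = 2/25
P(F2) = 1/3, P(D|F2) = 3/100
P(F3) = 1/3, P(D|F3) = 3/50
P(D) = P(D|F1)P(F1) + P(D|F2)P(F2) + P(D|F3)P(F3)
     = \frac{17}{300}
P(F2|D) = P(D|F2)P(F2) / P(D)
= \frac{3}{17}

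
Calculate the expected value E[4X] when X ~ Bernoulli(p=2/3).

For X ~ Bernoulli(p=2/3):
E[X] = \frac{2}{3}
E[4X] = 4 × E[X] + 0 = \frac{8}{3}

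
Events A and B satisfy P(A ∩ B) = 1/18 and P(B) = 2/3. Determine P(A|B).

P(A|B) = P(A ∩ B) / P(B)
= (1/18) / (2/3)
= 1/12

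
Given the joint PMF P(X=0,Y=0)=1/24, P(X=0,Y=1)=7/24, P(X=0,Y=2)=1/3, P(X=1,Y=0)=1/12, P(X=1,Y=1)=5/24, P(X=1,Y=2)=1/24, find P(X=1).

P(X=1) = P(X=1,Y=0) + P(X=1,Y=1) + P(X=1,Y=2)
= 1/12 + 5/24 + 1/24
= 1/3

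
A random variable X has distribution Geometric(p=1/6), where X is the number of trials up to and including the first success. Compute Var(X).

For X ~ Geometric(p=1/6), where X is the number of trials up to and including the first success:
Var(X) = 30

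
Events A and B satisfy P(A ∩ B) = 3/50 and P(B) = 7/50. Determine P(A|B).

P(A|B) = P(A ∩ B) / P(B)
= (3/50) / (7/50)
= 3/7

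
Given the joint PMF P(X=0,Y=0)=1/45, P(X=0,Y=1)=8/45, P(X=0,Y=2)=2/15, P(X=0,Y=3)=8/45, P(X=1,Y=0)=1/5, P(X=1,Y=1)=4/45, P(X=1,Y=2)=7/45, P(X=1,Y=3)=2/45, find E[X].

First find marginal of X:
P(X=0) = 23/45
P(X=1) = 22/45
E[X] = 0 × 23/45 + 1 × 22/45 = 22/45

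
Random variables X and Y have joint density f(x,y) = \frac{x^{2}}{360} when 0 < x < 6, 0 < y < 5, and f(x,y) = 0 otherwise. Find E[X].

f_X(x) = ∫_0^5 \frac{x^{2}}{360} dy = \frac{x^{2}}{72}
E[X] = ∫_0^6 x × (\frac{x^{2}}{72}) dx = \frac{9}{2}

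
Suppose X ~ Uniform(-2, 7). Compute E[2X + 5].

For X ~ Uniform(-2, 7):
E[X] = \frac{5}{2}
E[2X + 5] = 2 × E[X] + 5 = 10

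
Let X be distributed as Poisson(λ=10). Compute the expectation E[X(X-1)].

E[X(X-1)] = E[X² - X] = E[X²] - E[X]
E[X] = 10
E[X²] = Var(X) + (E[X])² = 10 + (10)² = 110
E[X(X-1)] = 110 - 10 = 100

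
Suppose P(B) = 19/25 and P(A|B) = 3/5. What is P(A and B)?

By definition, P(A|B) = P(A ∩ B) / P(B)
So P(A ∩ B) = P(A|B) × P(B)
= 3/5 × 19/25
= 57/125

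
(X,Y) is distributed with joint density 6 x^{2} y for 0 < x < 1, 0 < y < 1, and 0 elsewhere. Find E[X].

E[X] = ∫_0^1 ∫_0^1 x × f(x,y) dy dx
= ∫_0^1 ∫_0^1 x × (6 x^{2} y) dy dx
= \frac{3}{4}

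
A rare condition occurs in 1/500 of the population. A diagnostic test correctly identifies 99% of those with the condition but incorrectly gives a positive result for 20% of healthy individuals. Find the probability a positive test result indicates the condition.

Let D = the rare event, + = positive/flagged.
P(D) = 1/500
P(+|D) = 99/100
P(+|D') = 20/100 = 1/5
P(+) = P(+|D)P(D) + P(+|D')P(D')
     = \frac{99}{100} × \frac{1}{500} + \frac{1}{5} × \frac{499}{500}
     = \frac{10079}{50000}
P(D|+) = P(+|D)P(D)/P(+) = \frac{99}{10079}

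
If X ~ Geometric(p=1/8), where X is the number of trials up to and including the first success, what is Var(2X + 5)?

For X ~ Geometric(p=1/8), where X is the number of trials up to and including the first success:
Var(X) = 56
Var(2X + 5) = (2)² × Var(X) = 4 × 56 = 224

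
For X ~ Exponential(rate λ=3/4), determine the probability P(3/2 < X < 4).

P(3/2 < X < 4) = ∫_{3/2}^{4} f(x) dx
where f(x) = \frac{3 e^{- \frac{3 x}{4}}}{4}
= - \frac{1}{e^{3}} + e^{- \frac{9}{8}}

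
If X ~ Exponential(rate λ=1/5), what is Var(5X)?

For X ~ Exponential(rate λ=1/5):
Var(X) = 25
Var(5X) = (5)² × Var(X) = 25 × 25 = 625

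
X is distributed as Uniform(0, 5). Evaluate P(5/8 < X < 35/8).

P(5/8 < X < 35/8) = ∫_{5/8}^{35/8} f(x) dx
where f(x) = \frac{1}{5}
= \frac{3}{4}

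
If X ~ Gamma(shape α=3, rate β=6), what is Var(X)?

For X ~ Gamma(shape α=3, rate β=6):
Var(X) = \frac{1}{12}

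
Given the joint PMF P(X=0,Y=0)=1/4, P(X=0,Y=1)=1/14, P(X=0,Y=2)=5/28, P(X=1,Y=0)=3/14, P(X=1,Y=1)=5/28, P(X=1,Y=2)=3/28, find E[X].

First find marginal of X:
P(X=0) = 1/2
P(X=1) = 1/2
E[X] = 0 × 1/2 + 1 × 1/2 = 1/2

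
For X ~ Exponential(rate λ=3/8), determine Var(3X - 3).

For X ~ Exponential(rate λ=3/8):
Var(X) = \frac{64}{9}
Var(3X - 3) = (3)² × Var(X) = 9 × \frac{64}{9} = 64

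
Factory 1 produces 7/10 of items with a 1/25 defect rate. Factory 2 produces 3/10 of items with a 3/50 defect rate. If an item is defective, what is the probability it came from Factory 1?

Using Bayes' theorem:
P(F1) = 7/10, P(D|F1) = 1/25
P(F2) = 3/10, P(D|F2) = 3/50
P(D) = P(D|F1)P(F1) + P(D|F2)P(F2)
     = \frac{23}{500}
P(F1|D) = P(D|F1)P(F1) / P(D)
= \frac{14}{23}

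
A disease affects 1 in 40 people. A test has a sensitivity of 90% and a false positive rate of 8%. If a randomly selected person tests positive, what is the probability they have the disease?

Let D = the rare event, + = positive/flagged.
P(D) = 1/40
P(+|D) = 90/100 = 9/10
P(+|D') = 8/100 = 2/25
P(+) = P(+|D)P(D) + P(+|D')P(D')
     = \frac{9}{10} × \frac{1}{40} + \frac{2}{25} × \frac{39}{40}
     = \frac{201}{2000}
P(D|+) = P(+|D)P(D)/P(+) = \frac{15}{67}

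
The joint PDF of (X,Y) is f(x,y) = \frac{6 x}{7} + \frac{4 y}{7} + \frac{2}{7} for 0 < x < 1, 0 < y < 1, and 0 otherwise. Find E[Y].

E[Y] = ∫_0^1 ∫_0^1 y × f(x,y) dx dy
= \frac{23}{42}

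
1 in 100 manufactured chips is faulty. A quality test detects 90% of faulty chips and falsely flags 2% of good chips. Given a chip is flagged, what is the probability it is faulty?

Let D = the rare event, + = positive/flagged.
P(D) = 1/100
P(+|D) = 90/100 = 9/10
P(+|D') = 2/100 = 1/50
P(+) = P(+|D)P(D) + P(+|D')P(D')
     = \frac{9}{10} × \frac{1}{100} + \frac{1}{50} × \frac{99}{100}
     = \frac{18}{625}
P(D|+) = P(+|D)P(D)/P(+) = \frac{5}{16}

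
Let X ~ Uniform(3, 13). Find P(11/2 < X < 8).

P(11/2 < X < 8) = ∫_{11/2}^{8} f(x) dx
where f(x) = \frac{1}{10}
= \frac{1}{4}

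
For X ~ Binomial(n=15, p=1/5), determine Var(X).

For X ~ Binomial(n=15, p=1/5):
Var(X) = \frac{12}{5}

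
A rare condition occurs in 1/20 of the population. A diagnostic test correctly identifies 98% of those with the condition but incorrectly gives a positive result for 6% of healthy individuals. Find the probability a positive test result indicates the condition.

Let D = the rare event, + = positive/flagged.
P(D) = 1/20
P(+|D) = 98/100 = 49/50
P(+|D') = 6/100 = 3/50
P(+) = P(+|D)P(D) + P(+|D')P(D')
     = \frac{49}{50} × \frac{1}{20} + \frac{3}{50} × \frac{19}{20}
     = \frac{53}{500}
P(D|+) = P(+|D)P(D)/P(+) = \frac{49}{106}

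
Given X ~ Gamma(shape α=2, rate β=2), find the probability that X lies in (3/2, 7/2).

P(3/2 < X < 7/2) = ∫_{3/2}^{7/2} f(x) dx
where f(x) = 4 x e^{- 2 x}
= \frac{4 \left(-2 + e^{4}\right)}{e^{7}}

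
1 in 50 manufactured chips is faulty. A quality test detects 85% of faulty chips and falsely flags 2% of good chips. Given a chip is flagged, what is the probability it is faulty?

Let D = the rare event, + = positive/flagged.
P(D) = 1/50
P(+|D) = 85/100 = 17/20
P(+|D') = 2/100 = 1/50
P(+) = P(+|D)P(D) + P(+|D')P(D')
     = \frac{17}{20} × \frac{1}{50} + \frac{1}{50} × \frac{49}{50}
     = \frac{183}{5000}
P(D|+) = P(+|D)P(D)/P(+) = \frac{85}{183}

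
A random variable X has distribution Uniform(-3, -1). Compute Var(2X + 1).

For X ~ Uniform(-3, -1):
Var(X) = \frac{1}{3}
Var(2X + 1) = (2)² × Var(X) = 4 × \frac{1}{3} = \frac{4}{3}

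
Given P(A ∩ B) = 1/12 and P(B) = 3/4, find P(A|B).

P(A|B) = P(A ∩ B) / P(B)
= (1/12) / (3/4)
= 1/9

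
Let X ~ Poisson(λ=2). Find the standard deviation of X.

For X ~ Poisson(λ=2):
Var(X) = 2
SD(X) = √(Var(X)) = √(2) = \sqrt{2}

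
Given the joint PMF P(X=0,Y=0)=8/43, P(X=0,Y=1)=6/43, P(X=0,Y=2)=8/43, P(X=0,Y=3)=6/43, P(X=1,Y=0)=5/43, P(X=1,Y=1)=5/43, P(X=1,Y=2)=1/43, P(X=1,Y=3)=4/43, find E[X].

First find marginal of X:
P(X=0) = 28/43
P(X=1) = 15/43
E[X] = 0 × 28/43 + 1 × 15/43 = 15/43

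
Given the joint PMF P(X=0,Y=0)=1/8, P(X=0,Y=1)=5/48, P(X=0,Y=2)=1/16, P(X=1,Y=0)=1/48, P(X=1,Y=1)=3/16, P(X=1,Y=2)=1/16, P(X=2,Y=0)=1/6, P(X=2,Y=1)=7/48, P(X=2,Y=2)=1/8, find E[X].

First find marginal of X:
P(X=0) = 7/24
P(X=1) = 13/48
P(X=2) = 7/16
E[X] = 0 × 7/24 + 1 × 13/48 + 2 × 7/16 = 55/48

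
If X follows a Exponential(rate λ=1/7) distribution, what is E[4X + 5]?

For X ~ Exponential(rate λ=1/7):
E[X] = 7
E[4X + 5] = 4 × E[X] + 5 = 33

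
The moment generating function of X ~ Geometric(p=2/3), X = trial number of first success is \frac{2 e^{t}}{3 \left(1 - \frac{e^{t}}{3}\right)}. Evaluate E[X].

To find E[X], compute M^(1)(0):
M^(1)(t) = \frac{2 e^{t}}{3 \left(1 - \frac{e^{t}}{3}\right)} + \frac{2 e^{2 t}}{9 \left(1 - \frac{e^{t}}{3}\right)^{2}}
M^(1)(0) = \frac{3}{2}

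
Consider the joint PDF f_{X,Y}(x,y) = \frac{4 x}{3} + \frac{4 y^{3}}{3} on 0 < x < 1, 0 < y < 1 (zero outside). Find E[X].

E[X] = ∫_0^1 ∫_0^1 x × f(x,y) dy dx
= ∫_0^1 ∫_0^1 x × (\frac{4 x}{3} + \frac{4 y^{3}}{3}) dy dx
= \frac{11}{18}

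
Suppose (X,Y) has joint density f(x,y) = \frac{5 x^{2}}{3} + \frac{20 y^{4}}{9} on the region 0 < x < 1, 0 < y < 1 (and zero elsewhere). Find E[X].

E[X] = ∫_0^1 ∫_0^1 x × f(x,y) dy dx
= ∫_0^1 ∫_0^1 x × (\frac{5 x^{2}}{3} + \frac{20 y^{4}}{9}) dy dx
= \frac{23}{36}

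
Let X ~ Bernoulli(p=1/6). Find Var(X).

For X ~ Bernoulli(p=1/6):
Var(X) = \frac{5}{36}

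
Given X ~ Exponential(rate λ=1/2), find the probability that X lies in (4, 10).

P(4 < X < 10) = ∫_{4}^{10} f(x) dx
where f(x) = \frac{e^{- \frac{x}{2}}}{2}
= - \frac{1 - e^{3}}{e^{5}}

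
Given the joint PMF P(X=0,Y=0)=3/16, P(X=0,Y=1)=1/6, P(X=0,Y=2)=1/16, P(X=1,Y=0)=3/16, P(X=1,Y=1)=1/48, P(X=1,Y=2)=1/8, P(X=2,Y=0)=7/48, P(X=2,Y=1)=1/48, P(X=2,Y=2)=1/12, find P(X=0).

P(X=0) = P(X=0,Y=0) + P(X=0,Y=1) + P(X=0,Y=2)
= 3/16 + 1/6 + 1/16
= 5/12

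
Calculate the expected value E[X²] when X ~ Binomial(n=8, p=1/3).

Using the identity E[X²] = Var(X) + (E[X])²:
E[X] = \frac{8}{3}
Var(X) = \frac{16}{9}
E[X²] = \frac{16}{9} + (\frac{8}{3})²
= \frac{80}{9}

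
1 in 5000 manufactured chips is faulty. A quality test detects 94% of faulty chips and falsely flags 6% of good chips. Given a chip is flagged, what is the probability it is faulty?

Let D = the rare event, + = positive/flagged.
P(D) = 1/5000
P(+|D) = 94/100 = 47/50
P(+|D') = 6/100 = 3/50
P(+) = P(+|D)P(D) + P(+|D')P(D')
     = \frac{47}{50} × \frac{1}{5000} + \frac{3}{50} × \frac{4999}{5000}
     = \frac{3761}{62500}
P(D|+) = P(+|D)P(D)/P(+) = \frac{47}{15044}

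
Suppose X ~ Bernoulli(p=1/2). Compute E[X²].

Using the identity E[X²] = Var(X) + (E[X])²:
E[X] = \frac{1}{2}
Var(X) = \frac{1}{4}
E[X²] = \frac{1}{4} + (\frac{1}{2})²
= \frac{1}{2}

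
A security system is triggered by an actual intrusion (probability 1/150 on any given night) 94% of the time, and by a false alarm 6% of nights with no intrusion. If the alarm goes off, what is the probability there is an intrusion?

Let D = the rare event, + = positive/flagged.
P(D) = 1/150
P(+|D) = 94/100 = 47/50
P(+|D') = 6/100 = 3/50
P(+) = P(+|D)P(D) + P(+|D')P(D')
     = \frac{47}{50} × \frac{1}{150} + \frac{3}{50} × \frac{149}{150}
     = \frac{247}{3750}
P(D|+) = P(+|D)P(D)/P(+) = \frac{47}{494}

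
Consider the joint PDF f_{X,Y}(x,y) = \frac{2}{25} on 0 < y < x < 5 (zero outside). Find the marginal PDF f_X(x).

f_X(x) = ∫_0^x \frac{2}{25} dy = \frac{2 x}{25}
for 0 < x < 5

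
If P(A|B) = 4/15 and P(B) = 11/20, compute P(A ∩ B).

By definition, P(A|B) = P(A ∩ B) / P(B)
So P(A ∩ B) = P(A|B) × P(B)
= 4/15 × 11/20
= 11/75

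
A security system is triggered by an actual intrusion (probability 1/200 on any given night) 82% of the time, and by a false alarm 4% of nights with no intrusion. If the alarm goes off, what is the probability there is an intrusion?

Let D = the rare event, + = positive/flagged.
P(D) = 1/200
P(+|D) = 82/100 = 41/50
P(+|D') = 4/100 = 1/25
P(+) = P(+|D)P(D) + P(+|D')P(D')
     = \frac{41}{50} × \frac{1}{200} + \frac{1}{25} × \frac{199}{200}
     = \frac{439}{10000}
P(D|+) = P(+|D)P(D)/P(+) = \frac{41}{439}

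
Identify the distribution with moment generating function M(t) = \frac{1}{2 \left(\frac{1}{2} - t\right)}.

The MGF M(t) = \frac{1}{2 \left(\frac{1}{2} - t\right)} is the standard form for the Exponential distribution.
Comparing with the known MGF formula identifies: Exponential(rate λ=1/2)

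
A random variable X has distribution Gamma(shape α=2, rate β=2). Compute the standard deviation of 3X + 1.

For X ~ Gamma(shape α=2, rate β=2):
Var(X) = \frac{1}{2}
SD(X) = √(Var(X)) = √(\frac{1}{2}) = \frac{\sqrt{2}}{2}
SD(3X + 1) = |3| × SD(X) = 3 × \frac{\sqrt{2}}{2} = \frac{3 \sqrt{2}}{2}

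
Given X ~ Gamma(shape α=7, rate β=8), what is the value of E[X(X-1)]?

E[X(X-1)] = E[X² - X] = E[X²] - E[X]
E[X] = \frac{7}{8}
E[X²] = Var(X) + (E[X])² = \frac{7}{64} + (\frac{7}{8})² = \frac{7}{8}
E[X(X-1)] = \frac{7}{8} - \frac{7}{8} = 0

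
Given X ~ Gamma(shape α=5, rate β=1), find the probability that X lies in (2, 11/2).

P(2 < X < 11/2) = ∫_{2}^{11/2} f(x) dx
where f(x) = \frac{x^{4} e^{- x}}{24}
= - \frac{33593}{384 e^{\frac{11}{2}}} + \frac{7}{e^{2}}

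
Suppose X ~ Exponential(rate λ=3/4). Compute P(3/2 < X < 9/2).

P(3/2 < X < 9/2) = ∫_{3/2}^{9/2} f(x) dx
where f(x) = \frac{3 e^{- \frac{3 x}{4}}}{4}
= - \frac{1 - e^{\frac{9}{4}}}{e^{\frac{27}{8}}}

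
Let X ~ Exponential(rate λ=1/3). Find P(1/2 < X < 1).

P(1/2 < X < 1) = ∫_{1/2}^{1} f(x) dx
where f(x) = \frac{e^{- \frac{x}{3}}}{3}
= - \frac{1}{e^{\frac{1}{3}}} + e^{- \frac{1}{6}}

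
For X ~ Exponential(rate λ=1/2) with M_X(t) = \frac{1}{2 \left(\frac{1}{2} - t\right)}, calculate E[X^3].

To find E[X^3], compute M^(3)(0):
M^(1)(t) = \frac{1}{2 \left(\frac{1}{2} - t\right)^{2}}
M^(2)(t) = \frac{1}{\left(\frac{1}{2} - t\right)^{3}}
M^(3)(t) = \frac{3}{\left(\frac{1}{2} - t\right)^{4}}
M^(3)(0) = 48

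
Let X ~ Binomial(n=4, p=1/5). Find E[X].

For X ~ Binomial(n=4, p=1/5), the expected value is:
E[X] = \frac{4}{5}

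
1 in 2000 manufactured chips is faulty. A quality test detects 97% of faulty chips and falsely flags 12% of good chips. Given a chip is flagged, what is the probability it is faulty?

Let D = the rare event, + = positive/flagged.
P(D) = 1/2000
P(+|D) = 97/100
P(+|D') = 12/100 = 3/25
P(+) = P(+|D)P(D) + P(+|D')P(D')
     = \frac{97}{100} × \frac{1}{2000} + \frac{3}{25} × \frac{1999}{2000}
     = \frac{4817}{40000}
P(D|+) = P(+|D)P(D)/P(+) = \frac{97}{24085}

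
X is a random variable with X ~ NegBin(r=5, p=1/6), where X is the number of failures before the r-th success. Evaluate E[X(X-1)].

E[X(X-1)] = E[X² - X] = E[X²] - E[X]
E[X] = 25
E[X²] = Var(X) + (E[X])² = 150 + (25)² = 775
E[X(X-1)] = 775 - 25 = 750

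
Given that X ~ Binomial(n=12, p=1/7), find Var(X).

For X ~ Binomial(n=12, p=1/7):
Var(X) = \frac{72}{49}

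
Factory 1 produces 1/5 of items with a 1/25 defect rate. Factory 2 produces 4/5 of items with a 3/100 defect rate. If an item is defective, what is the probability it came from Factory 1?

Using Bayes' theorem:
P(F1) = 1/5, P(D|F1) = 1/25
P(F2) = 4/5, P(D|F2) = 3/100
P(D) = P(D|F1)P(F1) + P(D|F2)P(F2)
     = \frac{4}{125}
P(F1|D) = P(D|F1)P(F1) / P(D)
= \frac{1}{4}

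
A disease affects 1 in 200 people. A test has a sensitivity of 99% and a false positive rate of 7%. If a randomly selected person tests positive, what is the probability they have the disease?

Let D = the rare event, + = positive/flagged.
P(D) = 1/200
P(+|D) = 99/100
P(+|D') = 7/100
P(+) = P(+|D)P(D) + P(+|D')P(D')
     = \frac{99}{100} × \frac{1}{200} + \frac{7}{100} × \frac{199}{200}
     = \frac{373}{5000}
P(D|+) = P(+|D)P(D)/P(+) = \frac{99}{1492}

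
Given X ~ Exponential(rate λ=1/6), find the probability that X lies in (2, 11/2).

P(2 < X < 11/2) = ∫_{2}^{11/2} f(x) dx
where f(x) = \frac{e^{- \frac{x}{6}}}{6}
= - \frac{1}{e^{\frac{11}{12}}} + e^{- \frac{1}{3}}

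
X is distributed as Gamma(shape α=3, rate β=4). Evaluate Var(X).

For X ~ Gamma(shape α=3, rate β=4):
Var(X) = \frac{3}{16}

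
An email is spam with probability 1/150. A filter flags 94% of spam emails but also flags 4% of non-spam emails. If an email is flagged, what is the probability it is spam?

Let D = the rare event, + = positive/flagged.
P(D) = 1/150
P(+|D) = 94/100 = 47/50
P(+|D') = 4/100 = 1/25
P(+) = P(+|D)P(D) + P(+|D')P(D')
     = \frac{47}{50} × \frac{1}{150} + \frac{1}{25} × \frac{149}{150}
     = \frac{23}{500}
P(D|+) = P(+|D)P(D)/P(+) = \frac{47}{345}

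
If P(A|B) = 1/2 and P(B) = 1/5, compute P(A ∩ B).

By definition, P(A|B) = P(A ∩ B) / P(B)
So P(A ∩ B) = P(A|B) × P(B)
= 1/2 × 1/5
= 1/10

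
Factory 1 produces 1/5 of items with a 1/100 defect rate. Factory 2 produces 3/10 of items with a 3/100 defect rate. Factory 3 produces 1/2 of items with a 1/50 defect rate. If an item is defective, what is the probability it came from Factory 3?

Using Bayes' theorem:
P(F1) = 1/5, P(D|F1) = 1/100
P(F2) = 3/10, P(D|F2) = 3/100
P(F3) = 1/2, P(D|F3) = 1/50
P(D) = P(D|F1)P(F1) + P(D|F2)P(F2) + P(D|F3)P(F3)
     = \frac{21}{1000}
P(F3|D) = P(D|F3)P(F3) / P(D)
= \frac{10}{21}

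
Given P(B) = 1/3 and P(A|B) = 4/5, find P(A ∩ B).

By definition, P(A|B) = P(A ∩ B) / P(B)
So P(A ∩ B) = P(A|B) × P(B)
= 4/5 × 1/3
= 4/15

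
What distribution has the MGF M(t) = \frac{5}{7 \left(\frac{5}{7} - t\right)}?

The MGF M(t) = \frac{5}{7 \left(\frac{5}{7} - t\right)} is the standard form for the Exponential distribution.
Comparing with the known MGF formula identifies: Exponential(rate λ=5/7)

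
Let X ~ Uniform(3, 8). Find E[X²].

Using the identity E[X²] = Var(X) + (E[X])²:
E[X] = \frac{11}{2}
Var(X) = \frac{25}{12}
E[X²] = \frac{25}{12} + (\frac{11}{2})²
= \frac{97}{3}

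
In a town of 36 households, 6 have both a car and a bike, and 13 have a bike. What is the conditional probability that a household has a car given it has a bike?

P(A ∩ B) = 6/36 = 1/6
P(B) = 13/36
P(A|B) = P(A ∩ B) / P(B) = (1/6) / (13/36) = 6/13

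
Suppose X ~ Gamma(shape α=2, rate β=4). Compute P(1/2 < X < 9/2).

P(1/2 < X < 9/2) = ∫_{1/2}^{9/2} f(x) dx
where f(x) = 16 x e^{- 4 x}
= \frac{-19 + 3 e^{16}}{e^{18}}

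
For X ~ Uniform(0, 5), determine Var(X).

For X ~ Uniform(0, 5):
Var(X) = \frac{25}{12}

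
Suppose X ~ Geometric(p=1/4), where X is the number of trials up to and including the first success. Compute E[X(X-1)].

E[X(X-1)] = E[X² - X] = E[X²] - E[X]
E[X] = 4
E[X²] = Var(X) + (E[X])² = 12 + (4)² = 28
E[X(X-1)] = 28 - 4 = 24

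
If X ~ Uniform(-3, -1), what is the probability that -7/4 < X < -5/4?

P(-7/4 < X < -5/4) = ∫_{-7/4}^{-5/4} f(x) dx
where f(x) = \frac{1}{2}
= \frac{1}{4}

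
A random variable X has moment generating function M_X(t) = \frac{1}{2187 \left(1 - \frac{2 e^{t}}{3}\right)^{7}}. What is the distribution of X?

The MGF M(t) = \frac{1}{2187 \left(1 - \frac{2 e^{t}}{3}\right)^{7}} is the standard form for the NegativeBinomial distribution.
Comparing with the known MGF formula identifies: NegBin(r=7, p=1/3), X = failures before r-th success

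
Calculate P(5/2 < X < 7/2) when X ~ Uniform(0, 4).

P(5/2 < X < 7/2) = ∫_{5/2}^{7/2} f(x) dx
where f(x) = \frac{1}{4}
= \frac{1}{4}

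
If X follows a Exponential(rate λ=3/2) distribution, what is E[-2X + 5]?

For X ~ Exponential(rate λ=3/2):
E[X] = \frac{2}{3}
E[-2X + 5] = -2 × E[X] + 5 = \frac{11}{3}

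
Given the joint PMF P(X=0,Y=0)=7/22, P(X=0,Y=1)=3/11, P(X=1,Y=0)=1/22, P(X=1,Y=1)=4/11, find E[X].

First find marginal of X:
P(X=0) = 13/22
P(X=1) = 9/22
E[X] = 0 × 13/22 + 1 × 9/22 = 9/22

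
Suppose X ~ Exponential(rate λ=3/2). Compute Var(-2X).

For X ~ Exponential(rate λ=3/2):
Var(X) = \frac{4}{9}
Var(-2X) = (-2)² × Var(X) = 4 × \frac{4}{9} = \frac{16}{9}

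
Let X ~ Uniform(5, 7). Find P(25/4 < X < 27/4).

P(25/4 < X < 27/4) = ∫_{25/4}^{27/4} f(x) dx
where f(x) = \frac{1}{2}
= \frac{1}{4}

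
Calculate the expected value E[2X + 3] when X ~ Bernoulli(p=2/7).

For X ~ Bernoulli(p=2/7):
E[X] = \frac{2}{7}
E[2X + 3] = 2 × E[X] + 3 = \frac{25}{7}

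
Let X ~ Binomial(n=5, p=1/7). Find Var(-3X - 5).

For X ~ Binomial(n=5, p=1/7):
Var(X) = \frac{30}{49}
Var(-3X - 5) = (-3)² × Var(X) = 9 × \frac{30}{49} = \frac{270}{49}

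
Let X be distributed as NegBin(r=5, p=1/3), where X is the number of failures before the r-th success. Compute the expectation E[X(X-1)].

E[X(X-1)] = E[X² - X] = E[X²] - E[X]
E[X] = 10
E[X²] = Var(X) + (E[X])² = 30 + (10)² = 130
E[X(X-1)] = 130 - 10 = 120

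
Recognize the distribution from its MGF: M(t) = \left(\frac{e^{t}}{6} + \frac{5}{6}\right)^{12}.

The MGF M(t) = \left(\frac{e^{t}}{6} + \frac{5}{6}\right)^{12} is the standard form for the Binomial distribution.
Comparing with the known MGF formula identifies: Binomial(n=12, p=1/6)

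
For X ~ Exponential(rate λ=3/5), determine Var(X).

For X ~ Exponential(rate λ=3/5):
Var(X) = \frac{25}{9}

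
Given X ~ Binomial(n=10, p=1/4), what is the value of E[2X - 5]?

For X ~ Binomial(n=10, p=1/4):
E[X] = \frac{5}{2}
E[2X - 5] = 2 × E[X] - 5 = 0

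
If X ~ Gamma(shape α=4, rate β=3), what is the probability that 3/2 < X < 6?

P(3/2 < X < 6) = ∫_{3/2}^{6} f(x) dx
where f(x) = \frac{27 x^{3} e^{- 3 x}}{2}
= - \frac{1153}{e^{18}} + \frac{493}{16 e^{\frac{9}{2}}}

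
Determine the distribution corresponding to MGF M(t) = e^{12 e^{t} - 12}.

The MGF M(t) = e^{12 e^{t} - 12} is the standard form for the Poisson distribution.
Comparing with the known MGF formula identifies: Poisson(λ=12)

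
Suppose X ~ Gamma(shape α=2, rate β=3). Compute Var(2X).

For X ~ Gamma(shape α=2, rate β=3):
Var(X) = \frac{2}{9}
Var(2X) = (2)² × Var(X) = 4 × \frac{2}{9} = \frac{8}{9}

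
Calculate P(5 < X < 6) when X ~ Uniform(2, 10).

P(5 < X < 6) = ∫_{5}^{6} f(x) dx
where f(x) = \frac{1}{8}
= \frac{1}{8}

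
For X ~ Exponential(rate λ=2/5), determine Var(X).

For X ~ Exponential(rate λ=2/5):
Var(X) = \frac{25}{4}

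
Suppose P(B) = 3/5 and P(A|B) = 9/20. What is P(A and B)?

By definition, P(A|B) = P(A ∩ B) / P(B)
So P(A ∩ B) = P(A|B) × P(B)
= 9/20 × 3/5
= 27/100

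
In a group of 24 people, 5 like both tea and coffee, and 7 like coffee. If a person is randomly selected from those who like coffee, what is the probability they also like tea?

P(A ∩ B) = 5/24
P(B) = 7/24
P(A|B) = P(A ∩ B) / P(B) = (5/24) / (7/24) = 5/7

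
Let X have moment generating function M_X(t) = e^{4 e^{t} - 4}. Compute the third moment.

To find E[X^3], compute M^(3)(0):
M^(1)(t) = 4 e^{t} e^{4 e^{t} - 4}
M^(2)(t) = 16 e^{2 t} e^{4 e^{t} - 4} + 4 e^{t} e^{4 e^{t} - 4}
M^(3)(t) = 64 e^{3 t} e^{4 e^{t} - 4} + 48 e^{2 t} e^{4 e^{t} - 4} + 4 e^{t} e^{4 e^{t} - 4}
M^(3)(0) = 116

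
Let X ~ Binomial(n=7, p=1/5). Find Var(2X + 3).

For X ~ Binomial(n=7, p=1/5):
Var(X) = \frac{28}{25}
Var(2X + 3) = (2)² × Var(X) = 4 × \frac{28}{25} = \frac{112}{25}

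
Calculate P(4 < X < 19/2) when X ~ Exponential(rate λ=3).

P(4 < X < 19/2) = ∫_{4}^{19/2} f(x) dx
where f(x) = 3 e^{- 3 x}
= - \frac{1}{e^{\frac{57}{2}}} + e^{-12}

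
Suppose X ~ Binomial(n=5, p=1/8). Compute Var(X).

For X ~ Binomial(n=5, p=1/8):
Var(X) = \frac{35}{64}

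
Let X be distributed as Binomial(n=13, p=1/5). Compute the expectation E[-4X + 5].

For X ~ Binomial(n=13, p=1/5):
E[X] = \frac{13}{5}
E[-4X + 5] = -4 × E[X] + 5 = - \frac{27}{5}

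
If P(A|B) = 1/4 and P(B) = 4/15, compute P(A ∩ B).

By definition, P(A|B) = P(A ∩ B) / P(B)
So P(A ∩ B) = P(A|B) × P(B)
= 1/4 × 4/15
= 1/15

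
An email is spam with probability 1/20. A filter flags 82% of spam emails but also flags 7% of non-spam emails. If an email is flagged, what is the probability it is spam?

Let D = the rare event, + = positive/flagged.
P(D) = 1/20
P(+|D) = 82/100 = 41/50
P(+|D') = 7/100
P(+) = P(+|D)P(D) + P(+|D')P(D')
     = \frac{41}{50} × \frac{1}{20} + \frac{7}{100} × \frac{19}{20}
     = \frac{43}{400}
P(D|+) = P(+|D)P(D)/P(+) = \frac{82}{215}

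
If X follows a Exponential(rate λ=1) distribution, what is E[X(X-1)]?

E[X(X-1)] = E[X² - X] = E[X²] - E[X]
E[X] = 1
E[X²] = Var(X) + (E[X])² = 1 + (1)² = 2
E[X(X-1)] = 2 - 1 = 1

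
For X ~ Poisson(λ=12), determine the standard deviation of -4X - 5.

For X ~ Poisson(λ=12):
Var(X) = 12
SD(X) = √(Var(X)) = √(12) = 2 \sqrt{3}
SD(-4X - 5) = |-4| × SD(X) = 4 × 2 \sqrt{3} = 8 \sqrt{3}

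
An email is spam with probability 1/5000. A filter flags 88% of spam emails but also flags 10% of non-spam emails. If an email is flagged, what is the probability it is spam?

Let D = the rare event, + = positive/flagged.
P(D) = 1/5000
P(+|D) = 88/100 = 22/25
P(+|D') = 10/100 = 1/10
P(+) = P(+|D)P(D) + P(+|D')P(D')
     = \frac{22}{25} × \frac{1}{5000} + \frac{1}{10} × \frac{4999}{5000}
     = \frac{25039}{250000}
P(D|+) = P(+|D)P(D)/P(+) = \frac{44}{25039}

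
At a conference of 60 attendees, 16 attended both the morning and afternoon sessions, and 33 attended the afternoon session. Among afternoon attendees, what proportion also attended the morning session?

P(A ∩ B) = 16/60 = 4/15
P(B) = 33/60 = 11/20
P(A|B) = P(A ∩ B) / P(B) = (4/15) / (11/20) = 16/33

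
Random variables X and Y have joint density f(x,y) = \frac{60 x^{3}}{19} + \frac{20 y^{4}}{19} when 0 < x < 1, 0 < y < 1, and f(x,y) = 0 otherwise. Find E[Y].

E[Y] = ∫_0^1 ∫_0^1 y × f(x,y) dx dy
= \frac{65}{114}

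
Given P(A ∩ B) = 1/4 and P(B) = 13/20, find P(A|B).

P(A|B) = P(A ∩ B) / P(B)
= (1/4) / (13/20)
= 5/13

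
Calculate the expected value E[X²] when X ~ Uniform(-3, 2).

Using the identity E[X²] = Var(X) + (E[X])²:
E[X] = - \frac{1}{2}
Var(X) = \frac{25}{12}
E[X²] = \frac{25}{12} + (- \frac{1}{2})²
= \frac{7}{3}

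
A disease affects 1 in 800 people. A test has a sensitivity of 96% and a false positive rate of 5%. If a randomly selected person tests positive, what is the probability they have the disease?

Let D = the rare event, + = positive/flagged.
P(D) = 1/800
P(+|D) = 96/100 = 24/25
P(+|D') = 5/100 = 1/20
P(+) = P(+|D)P(D) + P(+|D')P(D')
     = \frac{24}{25} × \frac{1}{800} + \frac{1}{20} × \frac{799}{800}
     = \frac{4091}{80000}
P(D|+) = P(+|D)P(D)/P(+) = \frac{96}{4091}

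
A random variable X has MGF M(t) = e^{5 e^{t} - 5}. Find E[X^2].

To find E[X^2], compute M^(2)(0):
M^(1)(t) = 5 e^{t} e^{5 e^{t} - 5}
M^(2)(t) = 25 e^{2 t} e^{5 e^{t} - 5} + 5 e^{t} e^{5 e^{t} - 5}
M^(2)(0) = 30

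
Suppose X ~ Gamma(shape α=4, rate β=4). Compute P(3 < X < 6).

P(3 < X < 6) = ∫_{3}^{6} f(x) dx
where f(x) = \frac{128 x^{3} e^{- 4 x}}{3}
= \frac{-2617 + 373 e^{12}}{e^{24}}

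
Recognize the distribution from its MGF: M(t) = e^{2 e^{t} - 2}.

The MGF M(t) = e^{2 e^{t} - 2} is the standard form for the Poisson distribution.
Comparing with the known MGF formula identifies: Poisson(λ=2)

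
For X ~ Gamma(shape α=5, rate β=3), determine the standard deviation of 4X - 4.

For X ~ Gamma(shape α=5, rate β=3):
Var(X) = \frac{5}{9}
SD(X) = √(Var(X)) = √(\frac{5}{9}) = \frac{\sqrt{5}}{3}
SD(4X - 4) = |4| × SD(X) = 4 × \frac{\sqrt{5}}{3} = \frac{4 \sqrt{5}}{3}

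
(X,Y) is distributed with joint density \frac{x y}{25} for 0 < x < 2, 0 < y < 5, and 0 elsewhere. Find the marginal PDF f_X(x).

f_X(x) = ∫_0^5 f(x,y) dy
= ∫_0^5 \frac{x y}{25} dy
= \frac{x}{2} for 0 < x < 2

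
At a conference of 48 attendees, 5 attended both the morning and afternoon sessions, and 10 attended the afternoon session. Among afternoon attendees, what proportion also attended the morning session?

P(A ∩ B) = 5/48
P(B) = 10/48 = 5/24
P(A|B) = P(A ∩ B) / P(B) = (5/48) / (5/24) = 1/2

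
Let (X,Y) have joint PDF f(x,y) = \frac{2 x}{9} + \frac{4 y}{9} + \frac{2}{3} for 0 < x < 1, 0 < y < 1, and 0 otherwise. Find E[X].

E[X] = ∫_0^1 ∫_0^1 x × f(x,y) dy dx
= ∫_0^1 ∫_0^1 x × (\frac{2 x}{9} + \frac{4 y}{9} + \frac{2}{3}) dy dx
= \frac{14}{27}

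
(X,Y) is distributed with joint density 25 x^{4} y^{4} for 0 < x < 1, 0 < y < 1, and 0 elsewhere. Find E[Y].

E[Y] = ∫_0^1 ∫_0^1 y × f(x,y) dx dy
= \frac{5}{6}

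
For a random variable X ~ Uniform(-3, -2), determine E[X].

For X ~ Uniform(-3, -2), the expected value is:
E[X] = - \frac{5}{2}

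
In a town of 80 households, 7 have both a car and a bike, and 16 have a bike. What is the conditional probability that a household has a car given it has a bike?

P(A ∩ B) = 7/80
P(B) = 16/80 = 1/5
P(A|B) = P(A ∩ B) / P(B) = (7/80) / (1/5) = 7/16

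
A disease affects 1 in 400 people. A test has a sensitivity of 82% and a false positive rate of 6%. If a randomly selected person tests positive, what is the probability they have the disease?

Let D = the rare event, + = positive/flagged.
P(D) = 1/400
P(+|D) = 82/100 = 41/50
P(+|D') = 6/100 = 3/50
P(+) = P(+|D)P(D) + P(+|D')P(D')
     = \frac{41}{50} × \frac{1}{400} + \frac{3}{50} × \frac{399}{400}
     = \frac{619}{10000}
P(D|+) = P(+|D)P(D)/P(+) = \frac{41}{1238}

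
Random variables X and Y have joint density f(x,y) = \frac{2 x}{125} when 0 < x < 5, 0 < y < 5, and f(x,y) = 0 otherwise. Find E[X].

f_X(x) = ∫_0^5 \frac{2 x}{125} dy = \frac{2 x}{25}
E[X] = ∫_0^5 x × (\frac{2 x}{25}) dx = \frac{10}{3}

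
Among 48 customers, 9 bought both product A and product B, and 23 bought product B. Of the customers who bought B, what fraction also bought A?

P(A ∩ B) = 9/48 = 3/16
P(B) = 23/48
P(A|B) = P(A ∩ B) / P(B) = (3/16) / (23/48) = 9/23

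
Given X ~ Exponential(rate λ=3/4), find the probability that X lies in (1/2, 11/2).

P(1/2 < X < 11/2) = ∫_{1/2}^{11/2} f(x) dx
where f(x) = \frac{3 e^{- \frac{3 x}{4}}}{4}
= - \frac{1 - e^{\frac{15}{4}}}{e^{\frac{33}{8}}}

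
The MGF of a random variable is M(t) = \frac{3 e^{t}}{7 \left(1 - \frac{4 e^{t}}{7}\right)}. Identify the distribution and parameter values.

The MGF M(t) = \frac{3 e^{t}}{7 \left(1 - \frac{4 e^{t}}{7}\right)} is the standard form for the Geometric distribution.
Comparing with the known MGF formula identifies: Geometric(p=3/7), X = trial number of first success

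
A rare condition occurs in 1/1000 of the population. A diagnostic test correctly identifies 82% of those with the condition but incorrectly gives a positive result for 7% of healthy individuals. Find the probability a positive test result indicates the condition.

Let D = the rare event, + = positive/flagged.
P(D) = 1/1000
P(+|D) = 82/100 = 41/50
P(+|D') = 7/100
P(+) = P(+|D)P(D) + P(+|D')P(D')
     = \frac{41}{50} × \frac{1}{1000} + \frac{7}{100} × \frac{999}{1000}
     = \frac{283}{4000}
P(D|+) = P(+|D)P(D)/P(+) = \frac{82}{7075}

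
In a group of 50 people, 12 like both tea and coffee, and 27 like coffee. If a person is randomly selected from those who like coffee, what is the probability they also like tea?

P(A ∩ B) = 12/50 = 6/25
P(B) = 27/50
P(A|B) = P(A ∩ B) / P(B) = (6/25) / (27/50) = 4/9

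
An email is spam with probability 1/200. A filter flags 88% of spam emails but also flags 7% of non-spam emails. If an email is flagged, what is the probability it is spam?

Let D = the rare event, + = positive/flagged.
P(D) = 1/200
P(+|D) = 88/100 = 22/25
P(+|D') = 7/100
P(+) = P(+|D)P(D) + P(+|D')P(D')
     = \frac{22}{25} × \frac{1}{200} + \frac{7}{100} × \frac{199}{200}
     = \frac{1481}{20000}
P(D|+) = P(+|D)P(D)/P(+) = \frac{88}{1481}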